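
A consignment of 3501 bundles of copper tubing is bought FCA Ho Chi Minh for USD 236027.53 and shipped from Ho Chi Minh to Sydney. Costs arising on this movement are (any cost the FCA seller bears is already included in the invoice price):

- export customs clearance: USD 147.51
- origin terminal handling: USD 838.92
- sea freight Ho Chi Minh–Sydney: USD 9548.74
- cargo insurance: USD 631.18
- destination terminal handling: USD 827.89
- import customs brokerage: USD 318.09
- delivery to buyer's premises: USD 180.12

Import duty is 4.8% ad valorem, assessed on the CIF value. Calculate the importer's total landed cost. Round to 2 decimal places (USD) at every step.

FCA: the seller delivers export-cleared goods to the carrier; the buyer bears costs from that point.
Already in the invoice (seller's account under FCA): export clearance — exclude.
CIF value = FCA price + origin terminal + freight + insurance = 236027.53 + 838.92 + 9548.74 + 631.18 = 247046.37
Import duty = 247046.37 × 4.8% = 11858.23
Buyer bears: origin terminal 838.92 + freight 9548.74 + insurance 631.18 + destination terminal 827.89 + brokerage 318.09 + delivery 180.12 + duty 11858.23 = 24203.17
Landed cost = invoice 236027.53 + 24203.17 = 260230.70

Total landed cost: USD 260230.70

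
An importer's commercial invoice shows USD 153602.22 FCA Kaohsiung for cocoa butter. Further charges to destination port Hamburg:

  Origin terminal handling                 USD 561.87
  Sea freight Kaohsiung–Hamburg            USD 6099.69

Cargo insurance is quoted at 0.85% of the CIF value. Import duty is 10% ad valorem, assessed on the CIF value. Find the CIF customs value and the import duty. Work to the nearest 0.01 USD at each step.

CIF value: USD 161637.70; import duty: USD 16163.77

Let C be the CIF value. C = FCA price + pre-shipment costs + freight + 0.85% × C
C − 0.85% × C = 153602.22 + 561.87 + 6099.69
0.9915 × C = 160263.78
C = 160263.78 / 0.9915 = 161637.70
Insurance premium = 0.85% × 161637.70 = 1373.92
Import duty = 161637.70 × 10% = 16163.77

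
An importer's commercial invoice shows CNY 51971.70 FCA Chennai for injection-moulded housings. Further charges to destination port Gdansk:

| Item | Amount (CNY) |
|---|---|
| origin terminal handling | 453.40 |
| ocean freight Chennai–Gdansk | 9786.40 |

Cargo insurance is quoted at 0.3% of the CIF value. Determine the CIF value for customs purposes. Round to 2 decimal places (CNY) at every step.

Let C be the CIF value. C = FCA price + pre-shipment costs + freight + 0.3% × C
C − 0.3% × C = 51971.70 + 453.40 + 9786.40
0.997 × C = 62211.50
C = 62211.50 / 0.997 = 62398.70
Insurance premium = 0.3% × 62398.70 = 187.20

CIF value: CNY 62398.70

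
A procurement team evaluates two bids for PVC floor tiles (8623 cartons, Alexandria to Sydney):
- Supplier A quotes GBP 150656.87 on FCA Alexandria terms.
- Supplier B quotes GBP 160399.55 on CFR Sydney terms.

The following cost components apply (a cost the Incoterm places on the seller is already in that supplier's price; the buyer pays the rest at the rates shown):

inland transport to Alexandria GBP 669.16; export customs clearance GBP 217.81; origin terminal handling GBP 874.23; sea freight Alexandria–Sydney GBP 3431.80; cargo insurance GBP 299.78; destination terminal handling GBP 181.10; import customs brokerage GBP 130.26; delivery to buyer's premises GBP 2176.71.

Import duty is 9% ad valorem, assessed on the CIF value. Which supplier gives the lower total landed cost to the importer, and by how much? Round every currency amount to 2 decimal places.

Supplier A is cheaper by GBP 5925.95

Supplier A (FCA):
CIF value = FCA price + origin terminal + freight + insurance = 150656.87 + 874.23 + 3431.80 + 299.78 = 155262.68
Import duty = 155262.68 × 9% = 13973.64
Buyer bears (A): 874.23 + 3431.80 + 299.78 + 181.10 + 130.26 + 2176.71 = 7093.88
Landed cost (A) = invoice 150656.87 + 7093.88 + duty 13973.64 = 171724.39
Supplier B (CFR):
CIF value = CFR price + insurance = 160399.55 + 299.78 = 160699.33
Import duty = 160699.33 × 9% = 14462.94
Buyer bears (B): 299.78 + 181.10 + 130.26 + 2176.71 = 2787.85
Landed cost (B) = invoice 160399.55 + 2787.85 + duty 14462.94 = 177650.34
Difference = |171724.39 − 177650.34| = 5925.95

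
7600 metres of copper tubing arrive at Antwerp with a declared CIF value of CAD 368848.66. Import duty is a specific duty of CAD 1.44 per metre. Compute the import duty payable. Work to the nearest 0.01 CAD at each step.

Import duty = 7600 × 1.44 = 10944.00

Import duty: CAD 10944.00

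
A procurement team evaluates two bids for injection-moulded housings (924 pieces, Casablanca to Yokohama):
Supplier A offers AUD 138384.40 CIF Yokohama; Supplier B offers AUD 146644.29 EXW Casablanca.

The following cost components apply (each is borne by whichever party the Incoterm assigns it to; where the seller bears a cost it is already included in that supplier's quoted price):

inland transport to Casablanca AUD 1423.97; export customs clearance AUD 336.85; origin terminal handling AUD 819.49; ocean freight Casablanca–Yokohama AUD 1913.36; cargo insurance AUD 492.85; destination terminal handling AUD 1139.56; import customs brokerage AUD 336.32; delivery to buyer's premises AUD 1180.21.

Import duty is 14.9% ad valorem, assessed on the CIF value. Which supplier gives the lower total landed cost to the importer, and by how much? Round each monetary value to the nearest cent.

Supplier A (CIF):
The CIF price already equals the CIF value: 138384.40
Import duty = 138384.40 × 14.9% = 20619.28
Buyer bears (A): 1139.56 + 336.32 + 1180.21 = 2656.09
Landed cost (A) = invoice 138384.40 + 2656.09 + duty 20619.28 = 161659.77
Supplier B (EXW):
CIF value = EXW price + inland to port + export clearance + origin terminal + freight + insurance = 146644.29 + 1423.97 + 336.85 + 819.49 + 1913.36 + 492.85 = 151630.81
Import duty = 151630.81 × 14.9% = 22592.99
Buyer bears (B): 1423.97 + 336.85 + 819.49 + 1913.36 + 492.85 + 1139.56 + 336.32 + 1180.21 = 7642.61
Landed cost (B) = invoice 146644.29 + 7642.61 + duty 22592.99 = 176879.89
Difference = |161659.77 − 176879.89| = 15220.12

Supplier A is cheaper by AUD 15220.12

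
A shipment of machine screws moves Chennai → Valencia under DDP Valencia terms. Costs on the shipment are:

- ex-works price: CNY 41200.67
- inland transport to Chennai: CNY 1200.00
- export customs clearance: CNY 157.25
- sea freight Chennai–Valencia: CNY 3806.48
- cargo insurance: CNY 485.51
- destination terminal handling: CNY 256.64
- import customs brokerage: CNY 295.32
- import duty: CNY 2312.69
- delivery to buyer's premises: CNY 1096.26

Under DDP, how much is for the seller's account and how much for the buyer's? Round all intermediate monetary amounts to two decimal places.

DDP: the seller bears all costs including import duty.
Seller's account: goods 41200.67 + inland to port 1200.00 + export clearance 157.25 + freight 3806.48 + insurance 485.51 + destination terminal 256.64 + brokerage 295.32 + duty 2312.69 + delivery 1096.26 = 50810.82
Buyer's account: 0.00

Seller: CNY 50810.82; buyer: CNY 0.00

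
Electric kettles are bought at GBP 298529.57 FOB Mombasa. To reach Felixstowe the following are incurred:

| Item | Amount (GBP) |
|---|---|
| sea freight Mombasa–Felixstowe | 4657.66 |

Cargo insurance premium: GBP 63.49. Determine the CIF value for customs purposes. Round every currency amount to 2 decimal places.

CIF = FOB price + freight + insurance
CIF = 298529.57 + 4657.66 + 63.49 = 303250.72

CIF value: GBP 303250.72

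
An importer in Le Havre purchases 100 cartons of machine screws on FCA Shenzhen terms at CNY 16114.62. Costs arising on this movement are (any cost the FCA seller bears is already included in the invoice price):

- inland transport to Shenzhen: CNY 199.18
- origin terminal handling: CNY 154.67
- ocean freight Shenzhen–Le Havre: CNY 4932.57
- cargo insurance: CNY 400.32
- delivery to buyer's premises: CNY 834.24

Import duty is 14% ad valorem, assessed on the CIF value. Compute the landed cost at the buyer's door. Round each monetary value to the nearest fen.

Total landed cost: CNY 25460.73

FCA: the seller delivers export-cleared goods to the carrier; the buyer bears costs from that point.
Already in the invoice (seller's account under FCA): inland to port — exclude.
CIF value = FCA price + origin terminal + freight + insurance = 16114.62 + 154.67 + 4932.57 + 400.32 = 21602.18
Import duty = 21602.18 × 14% = 3024.31
Buyer bears: origin terminal 154.67 + freight 4932.57 + insurance 400.32 + delivery 834.24 + duty 3024.31 = 9346.11
Landed cost = invoice 16114.62 + 9346.11 = 25460.73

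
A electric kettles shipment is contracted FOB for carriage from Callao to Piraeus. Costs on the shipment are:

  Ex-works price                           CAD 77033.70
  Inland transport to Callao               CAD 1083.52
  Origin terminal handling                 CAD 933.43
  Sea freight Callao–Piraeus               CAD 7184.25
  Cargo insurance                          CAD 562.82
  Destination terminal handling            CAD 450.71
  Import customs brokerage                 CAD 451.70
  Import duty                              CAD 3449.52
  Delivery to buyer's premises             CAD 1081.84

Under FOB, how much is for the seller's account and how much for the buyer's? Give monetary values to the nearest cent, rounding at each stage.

Seller: CAD 79050.65; buyer: CAD 13180.84

FOB: the seller bears costs until goods are on board at the origin port; the buyer bears freight, insurance and all costs thereafter.
Seller's account: goods 77033.70 + inland to port 1083.52 + origin terminal 933.43 = 79050.65
Buyer's account: freight 7184.25 + insurance 562.82 + destination terminal 450.71 + brokerage 451.70 + duty 3449.52 + delivery 1081.84 = 13180.84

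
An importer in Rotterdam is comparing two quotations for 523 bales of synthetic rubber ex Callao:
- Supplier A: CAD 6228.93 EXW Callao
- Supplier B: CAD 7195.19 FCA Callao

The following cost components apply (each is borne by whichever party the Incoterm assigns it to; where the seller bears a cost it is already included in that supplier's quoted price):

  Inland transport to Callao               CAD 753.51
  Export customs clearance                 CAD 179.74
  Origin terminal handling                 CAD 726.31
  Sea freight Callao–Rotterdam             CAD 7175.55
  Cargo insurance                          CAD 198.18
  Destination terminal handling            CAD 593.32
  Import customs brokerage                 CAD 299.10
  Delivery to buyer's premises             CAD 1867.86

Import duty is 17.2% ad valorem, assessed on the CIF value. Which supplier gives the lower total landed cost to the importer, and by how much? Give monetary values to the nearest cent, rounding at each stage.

Supplier A (EXW):
CIF value = EXW price + inland to port + export clearance + origin terminal + freight + insurance = 6228.93 + 753.51 + 179.74 + 726.31 + 7175.55 + 198.18 = 15262.22
Import duty = 15262.22 × 17.2% = 2625.10
Buyer bears (A): 753.51 + 179.74 + 726.31 + 7175.55 + 198.18 + 593.32 + 299.10 + 1867.86 = 11793.57
Landed cost (A) = invoice 6228.93 + 11793.57 + duty 2625.10 = 20647.60
Supplier B (FCA):
CIF value = FCA price + origin terminal + freight + insurance = 7195.19 + 726.31 + 7175.55 + 198.18 = 15295.23
Import duty = 15295.23 × 17.2% = 2630.78
Buyer bears (B): 726.31 + 7175.55 + 198.18 + 593.32 + 299.10 + 1867.86 = 10860.32
Landed cost (B) = invoice 7195.19 + 10860.32 + duty 2630.78 = 20686.29
Difference = |20647.60 − 20686.29| = 38.69

Supplier A is cheaper by CAD 38.69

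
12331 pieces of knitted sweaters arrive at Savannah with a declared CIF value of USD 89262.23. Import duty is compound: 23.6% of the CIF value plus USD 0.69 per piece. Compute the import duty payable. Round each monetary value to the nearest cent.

Import duty: USD 29574.28

Ad valorem component: 89262.23 × 23.6% = 21065.89
Specific component: 12331 × 0.69 = 8508.39
Import duty = 21065.89 + 8508.39 = 29574.28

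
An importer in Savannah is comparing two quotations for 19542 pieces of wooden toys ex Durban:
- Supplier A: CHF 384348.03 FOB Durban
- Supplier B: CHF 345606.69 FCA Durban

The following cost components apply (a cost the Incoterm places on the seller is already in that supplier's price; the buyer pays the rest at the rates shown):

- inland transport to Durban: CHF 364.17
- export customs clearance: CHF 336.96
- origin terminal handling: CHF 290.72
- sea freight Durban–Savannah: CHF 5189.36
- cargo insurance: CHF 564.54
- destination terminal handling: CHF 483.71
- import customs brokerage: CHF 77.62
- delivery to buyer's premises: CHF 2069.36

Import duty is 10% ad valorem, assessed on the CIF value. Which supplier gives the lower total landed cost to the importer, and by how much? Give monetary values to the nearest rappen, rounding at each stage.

Supplier B is cheaper by CHF 42295.68

Supplier A (FOB):
CIF value = FOB price + freight + insurance = 384348.03 + 5189.36 + 564.54 = 390101.93
Import duty = 390101.93 × 10% = 39010.19
Buyer bears (A): 5189.36 + 564.54 + 483.71 + 77.62 + 2069.36 = 8384.59
Landed cost (A) = invoice 384348.03 + 8384.59 + duty 39010.19 = 431742.81
Supplier B (FCA):
CIF value = FCA price + origin terminal + freight + insurance = 345606.69 + 290.72 + 5189.36 + 564.54 = 351651.31
Import duty = 351651.31 × 10% = 35165.13
Buyer bears (B): 290.72 + 5189.36 + 564.54 + 483.71 + 77.62 + 2069.36 = 8675.31
Landed cost (B) = invoice 345606.69 + 8675.31 + duty 35165.13 = 389447.13
Difference = |431742.81 − 389447.13| = 42295.68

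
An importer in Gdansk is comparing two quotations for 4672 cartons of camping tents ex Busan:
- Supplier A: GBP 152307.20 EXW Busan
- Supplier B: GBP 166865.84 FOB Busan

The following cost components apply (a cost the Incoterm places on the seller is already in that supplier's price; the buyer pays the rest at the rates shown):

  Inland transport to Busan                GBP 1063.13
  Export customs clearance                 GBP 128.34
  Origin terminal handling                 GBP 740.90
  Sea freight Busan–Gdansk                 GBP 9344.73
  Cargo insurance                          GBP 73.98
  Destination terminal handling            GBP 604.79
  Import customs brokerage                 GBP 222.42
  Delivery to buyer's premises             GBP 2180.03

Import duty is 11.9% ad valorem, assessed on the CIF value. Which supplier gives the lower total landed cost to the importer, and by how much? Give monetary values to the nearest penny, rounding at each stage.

Supplier A is cheaper by GBP 14128.79

Supplier A (EXW):
CIF value = EXW price + inland to port + export clearance + origin terminal + freight + insurance = 152307.20 + 1063.13 + 128.34 + 740.90 + 9344.73 + 73.98 = 163658.28
Import duty = 163658.28 × 11.9% = 19475.34
Buyer bears (A): 1063.13 + 128.34 + 740.90 + 9344.73 + 73.98 + 604.79 + 222.42 + 2180.03 = 14358.32
Landed cost (A) = invoice 152307.20 + 14358.32 + duty 19475.34 = 186140.86
Supplier B (FOB):
CIF value = FOB price + freight + insurance = 166865.84 + 9344.73 + 73.98 = 176284.55
Import duty = 176284.55 × 11.9% = 20977.86
Buyer bears (B): 9344.73 + 73.98 + 604.79 + 222.42 + 2180.03 = 12425.95
Landed cost (B) = invoice 166865.84 + 12425.95 + duty 20977.86 = 200269.65
Difference = |186140.86 − 200269.65| = 14128.79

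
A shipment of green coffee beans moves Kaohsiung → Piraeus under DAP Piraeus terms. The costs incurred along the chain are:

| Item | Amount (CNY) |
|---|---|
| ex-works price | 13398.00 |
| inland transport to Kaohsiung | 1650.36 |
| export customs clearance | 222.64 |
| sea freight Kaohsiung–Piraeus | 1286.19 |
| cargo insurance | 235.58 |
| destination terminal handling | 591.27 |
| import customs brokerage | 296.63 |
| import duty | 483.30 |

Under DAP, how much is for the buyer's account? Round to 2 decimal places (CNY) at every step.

Buyer's account: CNY 779.93

DAP: the seller bears all costs to the named destination except import duty and clearance.
Seller's account: goods 13398.00 + inland to port 1650.36 + export clearance 222.64 + freight 1286.19 + insurance 235.58 + destination terminal 591.27 = 17384.04
Buyer's account: brokerage 296.63 + duty 483.30 = 779.93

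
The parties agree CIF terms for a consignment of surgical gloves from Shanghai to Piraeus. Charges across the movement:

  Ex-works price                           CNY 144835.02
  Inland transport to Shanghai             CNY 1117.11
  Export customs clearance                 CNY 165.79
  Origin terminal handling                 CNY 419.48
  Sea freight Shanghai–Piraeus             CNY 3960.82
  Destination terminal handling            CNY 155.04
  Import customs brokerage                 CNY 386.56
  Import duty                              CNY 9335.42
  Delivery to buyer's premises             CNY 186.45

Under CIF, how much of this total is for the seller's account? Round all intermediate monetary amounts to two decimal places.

Seller's account: CNY 150498.22

CIF: the seller pays costs through ocean freight and marine insurance to the destination port.
Seller's account: goods 144835.02 + inland to port 1117.11 + export clearance 165.79 + origin terminal 419.48 + freight 3960.82 = 150498.22
Buyer's account: destination terminal 155.04 + brokerage 386.56 + duty 9335.42 + delivery 186.45 = 10063.47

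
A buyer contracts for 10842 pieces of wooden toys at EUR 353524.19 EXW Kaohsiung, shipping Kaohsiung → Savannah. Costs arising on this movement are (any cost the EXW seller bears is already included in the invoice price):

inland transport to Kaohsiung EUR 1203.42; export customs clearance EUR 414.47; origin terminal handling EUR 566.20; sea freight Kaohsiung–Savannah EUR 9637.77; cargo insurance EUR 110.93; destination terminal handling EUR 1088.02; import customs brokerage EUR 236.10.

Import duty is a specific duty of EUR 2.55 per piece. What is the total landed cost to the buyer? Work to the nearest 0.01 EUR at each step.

Total landed cost: EUR 394428.20

EXW: the seller makes goods available at their premises; the buyer bears all onward costs.
CIF value = EXW price + inland to port + export clearance + origin terminal + freight + insurance = 353524.19 + 1203.42 + 414.47 + 566.20 + 9637.77 + 110.93 = 365456.98
Import duty = 10842 × 2.55 = 27647.10
Buyer bears: inland to port 1203.42 + export clearance 414.47 + origin terminal 566.20 + freight 9637.77 + insurance 110.93 + destination terminal 1088.02 + brokerage 236.10 + duty 27647.10 = 40904.01
Landed cost = invoice 353524.19 + 40904.01 = 394428.20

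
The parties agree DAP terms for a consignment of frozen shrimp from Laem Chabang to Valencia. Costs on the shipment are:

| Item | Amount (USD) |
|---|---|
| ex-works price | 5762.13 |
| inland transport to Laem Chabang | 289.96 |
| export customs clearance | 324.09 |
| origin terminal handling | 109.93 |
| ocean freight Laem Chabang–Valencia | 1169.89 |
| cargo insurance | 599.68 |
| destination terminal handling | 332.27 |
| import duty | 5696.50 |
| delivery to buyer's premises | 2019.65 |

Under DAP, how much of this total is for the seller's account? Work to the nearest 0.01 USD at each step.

DAP: the seller bears all costs to the named destination except import duty and clearance.
Seller's account: goods 5762.13 + inland to port 289.96 + export clearance 324.09 + origin terminal 109.93 + freight 1169.89 + insurance 599.68 + destination terminal 332.27 + delivery 2019.65 = 10607.60
Buyer's account: duty 5696.50 = 5696.50

Seller's account: USD 10607.60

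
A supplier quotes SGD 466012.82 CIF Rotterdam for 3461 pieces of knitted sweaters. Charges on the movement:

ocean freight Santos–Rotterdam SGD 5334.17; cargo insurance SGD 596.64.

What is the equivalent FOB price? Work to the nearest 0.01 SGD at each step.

From CIF to FOB, the seller no longer bears: freight, insurance.
FOB price = 466012.82 − 5334.17 − 596.64 = 460082.01

FOB price: SGD 460082.01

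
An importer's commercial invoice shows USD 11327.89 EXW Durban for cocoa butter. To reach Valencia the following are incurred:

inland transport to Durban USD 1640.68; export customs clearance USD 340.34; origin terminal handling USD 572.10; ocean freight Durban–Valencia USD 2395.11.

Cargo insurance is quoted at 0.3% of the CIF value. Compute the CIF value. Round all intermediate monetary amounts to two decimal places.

Let C be the CIF value. C = EXW price + pre-shipment costs + freight + 0.3% × C
C − 0.3% × C = 11327.89 + 1640.68 + 340.34 + 572.10 + 2395.11
0.997 × C = 16276.12
C = 16276.12 / 0.997 = 16325.10
Insurance premium = 0.3% × 16325.10 = 48.98

CIF value: USD 16325.10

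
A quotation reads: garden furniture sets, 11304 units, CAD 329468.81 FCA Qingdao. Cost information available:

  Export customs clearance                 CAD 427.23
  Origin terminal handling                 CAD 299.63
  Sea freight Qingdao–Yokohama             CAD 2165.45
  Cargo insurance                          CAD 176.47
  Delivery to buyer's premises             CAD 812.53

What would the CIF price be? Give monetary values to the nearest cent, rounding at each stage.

CIF price: CAD 332110.36

Not relevant to the conversion: export clearance — on the seller under both FCA and CIF; already in the FCA price and stays in the CIF price. delivery — on the buyer under both terms; not part of either seller's price.
From FCA to CIF, the seller additionally bears: origin terminal, freight, insurance.
CIF price = 329468.81 + 299.63 + 2165.45 + 176.47 = 332110.36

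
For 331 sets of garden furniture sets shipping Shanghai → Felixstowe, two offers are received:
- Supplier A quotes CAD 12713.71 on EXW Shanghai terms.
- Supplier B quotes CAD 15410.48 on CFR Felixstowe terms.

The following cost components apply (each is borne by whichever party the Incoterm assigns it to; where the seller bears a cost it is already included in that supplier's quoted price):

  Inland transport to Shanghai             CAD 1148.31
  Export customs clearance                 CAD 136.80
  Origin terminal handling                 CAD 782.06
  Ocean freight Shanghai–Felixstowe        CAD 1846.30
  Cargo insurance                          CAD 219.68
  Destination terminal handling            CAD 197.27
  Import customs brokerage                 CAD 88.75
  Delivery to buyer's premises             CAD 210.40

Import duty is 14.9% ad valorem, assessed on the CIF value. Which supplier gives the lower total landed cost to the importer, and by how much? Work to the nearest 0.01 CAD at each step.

Supplier B is cheaper by CAD 1397.99

Supplier A (EXW):
CIF value = EXW price + inland to port + export clearance + origin terminal + freight + insurance = 12713.71 + 1148.31 + 136.80 + 782.06 + 1846.30 + 219.68 = 16846.86
Import duty = 16846.86 × 14.9% = 2510.18
Buyer bears (A): 1148.31 + 136.80 + 782.06 + 1846.30 + 219.68 + 197.27 + 88.75 + 210.40 = 4629.57
Landed cost (A) = invoice 12713.71 + 4629.57 + duty 2510.18 = 19853.46
Supplier B (CFR):
CIF value = CFR price + insurance = 15410.48 + 219.68 = 15630.16
Import duty = 15630.16 × 14.9% = 2328.89
Buyer bears (B): 219.68 + 197.27 + 88.75 + 210.40 = 716.10
Landed cost (B) = invoice 15410.48 + 716.10 + duty 2328.89 = 18455.47
Difference = |19853.46 − 18455.47| = 1397.99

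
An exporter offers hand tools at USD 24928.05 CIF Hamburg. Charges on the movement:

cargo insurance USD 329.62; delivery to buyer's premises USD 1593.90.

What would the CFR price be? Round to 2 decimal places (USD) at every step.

CFR price: USD 24598.43

Not relevant to the conversion: delivery — on the buyer under both terms; not part of either seller's price.
From CIF to CFR, the seller no longer bears: insurance.
CFR price = 24928.05 − 329.62 = 24598.43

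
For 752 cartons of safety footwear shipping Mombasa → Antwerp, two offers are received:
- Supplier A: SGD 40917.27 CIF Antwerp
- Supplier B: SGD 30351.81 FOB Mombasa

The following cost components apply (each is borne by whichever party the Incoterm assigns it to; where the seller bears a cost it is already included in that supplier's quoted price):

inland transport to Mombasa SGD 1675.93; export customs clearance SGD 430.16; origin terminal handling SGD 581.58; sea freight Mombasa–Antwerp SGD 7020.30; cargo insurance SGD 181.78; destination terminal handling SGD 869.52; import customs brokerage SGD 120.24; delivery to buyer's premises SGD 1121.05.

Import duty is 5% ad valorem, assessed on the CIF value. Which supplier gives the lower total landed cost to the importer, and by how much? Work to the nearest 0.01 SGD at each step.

Supplier B is cheaper by SGD 3531.55

Supplier A (CIF):
The CIF price already equals the CIF value: 40917.27
Import duty = 40917.27 × 5% = 2045.86
Buyer bears (A): 869.52 + 120.24 + 1121.05 = 2110.81
Landed cost (A) = invoice 40917.27 + 2110.81 + duty 2045.86 = 45073.94
Supplier B (FOB):
CIF value = FOB price + freight + insurance = 30351.81 + 7020.30 + 181.78 = 37553.89
Import duty = 37553.89 × 5% = 1877.69
Buyer bears (B): 7020.30 + 181.78 + 869.52 + 120.24 + 1121.05 = 9312.89
Landed cost (B) = invoice 30351.81 + 9312.89 + duty 1877.69 = 41542.39
Difference = |45073.94 − 41542.39| = 3531.55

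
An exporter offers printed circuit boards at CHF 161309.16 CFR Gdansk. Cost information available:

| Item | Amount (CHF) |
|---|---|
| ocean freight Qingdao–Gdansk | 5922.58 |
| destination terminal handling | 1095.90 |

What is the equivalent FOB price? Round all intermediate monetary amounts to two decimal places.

Not relevant to the conversion: destination terminal — on the buyer under both terms; not part of either seller's price.
From CFR to FOB, the seller no longer bears: freight.
FOB price = 161309.16 − 5922.58 = 155386.58

FOB price: CHF 155386.58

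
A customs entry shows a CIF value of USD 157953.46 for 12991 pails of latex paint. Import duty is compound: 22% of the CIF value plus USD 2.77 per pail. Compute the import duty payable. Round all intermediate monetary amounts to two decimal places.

Ad valorem component: 157953.46 × 22% = 34749.76
Specific component: 12991 × 2.77 = 35985.07
Import duty = 34749.76 + 35985.07 = 70734.83

Import duty: USD 70734.83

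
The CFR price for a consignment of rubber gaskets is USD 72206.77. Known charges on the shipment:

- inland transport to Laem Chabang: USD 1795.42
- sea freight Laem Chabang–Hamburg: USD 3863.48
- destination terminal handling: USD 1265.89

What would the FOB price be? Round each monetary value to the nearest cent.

Not relevant to the conversion: inland to port — on the seller under both CFR and FOB; already in the CFR price and stays in the FOB price. destination terminal — on the buyer under both terms; not part of either seller's price.
From CFR to FOB, the seller no longer bears: freight.
FOB price = 72206.77 − 3863.48 = 68343.29

FOB price: USD 68343.29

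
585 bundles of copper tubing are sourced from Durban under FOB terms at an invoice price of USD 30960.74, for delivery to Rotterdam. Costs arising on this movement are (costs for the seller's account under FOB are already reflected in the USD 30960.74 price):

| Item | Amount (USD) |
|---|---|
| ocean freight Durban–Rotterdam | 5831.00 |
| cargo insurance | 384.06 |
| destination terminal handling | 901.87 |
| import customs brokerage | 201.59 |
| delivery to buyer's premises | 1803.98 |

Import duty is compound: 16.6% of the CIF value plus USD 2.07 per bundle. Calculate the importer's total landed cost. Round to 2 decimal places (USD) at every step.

FOB: the seller bears costs until goods are on board at the origin port; the buyer bears freight, insurance and all costs thereafter.
CIF value = FOB price + freight + insurance = 30960.74 + 5831.00 + 384.06 = 37175.80
Ad valorem component: 37175.80 × 16.6% = 6171.18
Specific component: 585 × 2.07 = 1210.95
Import duty = 6171.18 + 1210.95 = 7382.13
Buyer bears: freight 5831.00 + insurance 384.06 + destination terminal 901.87 + brokerage 201.59 + delivery 1803.98 + duty 7382.13 = 16504.63
Landed cost = invoice 30960.74 + 16504.63 = 47465.37

Total landed cost: USD 47465.37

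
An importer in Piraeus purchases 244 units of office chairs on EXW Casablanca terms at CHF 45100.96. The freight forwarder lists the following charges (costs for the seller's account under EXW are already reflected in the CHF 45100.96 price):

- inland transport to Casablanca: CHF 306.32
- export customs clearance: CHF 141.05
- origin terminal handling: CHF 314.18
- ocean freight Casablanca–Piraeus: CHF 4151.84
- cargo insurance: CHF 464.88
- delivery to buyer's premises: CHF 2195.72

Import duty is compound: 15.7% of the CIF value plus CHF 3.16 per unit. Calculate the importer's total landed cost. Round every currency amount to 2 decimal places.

Total landed cost: CHF 61371.23

EXW: the seller makes goods available at their premises; the buyer bears all onward costs.
CIF value = EXW price + inland to port + export clearance + origin terminal + freight + insurance = 45100.96 + 306.32 + 141.05 + 314.18 + 4151.84 + 464.88 = 50479.23
Ad valorem component: 50479.23 × 15.7% = 7925.24
Specific component: 244 × 3.16 = 771.04
Import duty = 7925.24 + 771.04 = 8696.28
Buyer bears: inland to port 306.32 + export clearance 141.05 + origin terminal 314.18 + freight 4151.84 + insurance 464.88 + delivery 2195.72 + duty 8696.28 = 16270.27
Landed cost = invoice 45100.96 + 16270.27 = 61371.23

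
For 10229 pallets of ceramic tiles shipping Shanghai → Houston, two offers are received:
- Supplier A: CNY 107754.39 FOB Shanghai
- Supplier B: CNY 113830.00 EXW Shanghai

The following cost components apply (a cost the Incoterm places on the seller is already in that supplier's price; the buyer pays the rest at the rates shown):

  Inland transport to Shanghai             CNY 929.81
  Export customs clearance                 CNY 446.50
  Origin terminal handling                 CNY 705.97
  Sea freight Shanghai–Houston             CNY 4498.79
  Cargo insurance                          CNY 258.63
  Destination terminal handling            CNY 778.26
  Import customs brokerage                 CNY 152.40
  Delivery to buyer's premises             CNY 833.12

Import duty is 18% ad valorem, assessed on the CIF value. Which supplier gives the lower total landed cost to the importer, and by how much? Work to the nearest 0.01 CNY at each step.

Supplier A is cheaper by CNY 9626.31

Supplier A (FOB):
CIF value = FOB price + freight + insurance = 107754.39 + 4498.79 + 258.63 = 112511.81
Import duty = 112511.81 × 18% = 20252.13
Buyer bears (A): 4498.79 + 258.63 + 778.26 + 152.40 + 833.12 = 6521.20
Landed cost (A) = invoice 107754.39 + 6521.20 + duty 20252.13 = 134527.72
Supplier B (EXW):
CIF value = EXW price + inland to port + export clearance + origin terminal + freight + insurance = 113830.00 + 929.81 + 446.50 + 705.97 + 4498.79 + 258.63 = 120669.70
Import duty = 120669.70 × 18% = 21720.55
Buyer bears (B): 929.81 + 446.50 + 705.97 + 4498.79 + 258.63 + 778.26 + 152.40 + 833.12 = 8603.48
Landed cost (B) = invoice 113830.00 + 8603.48 + duty 21720.55 = 144154.03
Difference = |134527.72 − 144154.03| = 9626.31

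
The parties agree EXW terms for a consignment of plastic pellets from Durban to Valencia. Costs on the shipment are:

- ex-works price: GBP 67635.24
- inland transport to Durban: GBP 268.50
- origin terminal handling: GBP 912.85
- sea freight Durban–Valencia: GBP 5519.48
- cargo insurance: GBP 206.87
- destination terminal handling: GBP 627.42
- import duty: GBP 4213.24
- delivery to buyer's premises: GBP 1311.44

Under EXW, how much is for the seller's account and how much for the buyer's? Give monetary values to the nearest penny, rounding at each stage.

EXW: the seller makes goods available at their premises; the buyer bears all onward costs.
Seller's account: goods 67635.24 = 67635.24
Buyer's account: inland to port 268.50 + origin terminal 912.85 + freight 5519.48 + insurance 206.87 + destination terminal 627.42 + duty 4213.24 + delivery 1311.44 = 13059.80

Seller: GBP 67635.24; buyer: GBP 13059.80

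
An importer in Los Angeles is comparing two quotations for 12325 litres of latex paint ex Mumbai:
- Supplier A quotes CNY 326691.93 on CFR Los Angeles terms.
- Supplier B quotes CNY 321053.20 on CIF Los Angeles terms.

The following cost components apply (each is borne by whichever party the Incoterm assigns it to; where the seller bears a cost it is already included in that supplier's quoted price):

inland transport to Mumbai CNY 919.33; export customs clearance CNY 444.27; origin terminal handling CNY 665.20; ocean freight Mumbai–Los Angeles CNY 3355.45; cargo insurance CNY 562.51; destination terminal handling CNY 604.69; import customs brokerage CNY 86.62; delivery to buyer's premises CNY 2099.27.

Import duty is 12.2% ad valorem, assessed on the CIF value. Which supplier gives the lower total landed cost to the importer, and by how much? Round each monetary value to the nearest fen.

Supplier A (CFR):
CIF value = CFR price + insurance = 326691.93 + 562.51 = 327254.44
Import duty = 327254.44 × 12.2% = 39925.04
Buyer bears (A): 562.51 + 604.69 + 86.62 + 2099.27 = 3353.09
Landed cost (A) = invoice 326691.93 + 3353.09 + duty 39925.04 = 369970.06
Supplier B (CIF):
The CIF price already equals the CIF value: 321053.20
Import duty = 321053.20 × 12.2% = 39168.49
Buyer bears (B): 604.69 + 86.62 + 2099.27 = 2790.58
Landed cost (B) = invoice 321053.20 + 2790.58 + duty 39168.49 = 363012.27
Difference = |369970.06 − 363012.27| = 6957.79

Supplier B is cheaper by CNY 6957.79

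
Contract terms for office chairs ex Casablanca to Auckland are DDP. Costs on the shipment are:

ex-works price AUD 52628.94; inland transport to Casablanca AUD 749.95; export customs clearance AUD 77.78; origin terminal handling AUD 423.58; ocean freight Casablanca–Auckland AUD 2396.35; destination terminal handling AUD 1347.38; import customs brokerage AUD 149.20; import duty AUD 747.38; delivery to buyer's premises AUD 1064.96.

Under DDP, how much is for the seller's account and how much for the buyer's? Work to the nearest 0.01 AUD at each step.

Seller: AUD 59585.52; buyer: AUD 0.00

DDP: the seller bears all costs including import duty.
Seller's account: goods 52628.94 + inland to port 749.95 + export clearance 77.78 + origin terminal 423.58 + freight 2396.35 + destination terminal 1347.38 + brokerage 149.20 + duty 747.38 + delivery 1064.96 = 59585.52
Buyer's account: 0.00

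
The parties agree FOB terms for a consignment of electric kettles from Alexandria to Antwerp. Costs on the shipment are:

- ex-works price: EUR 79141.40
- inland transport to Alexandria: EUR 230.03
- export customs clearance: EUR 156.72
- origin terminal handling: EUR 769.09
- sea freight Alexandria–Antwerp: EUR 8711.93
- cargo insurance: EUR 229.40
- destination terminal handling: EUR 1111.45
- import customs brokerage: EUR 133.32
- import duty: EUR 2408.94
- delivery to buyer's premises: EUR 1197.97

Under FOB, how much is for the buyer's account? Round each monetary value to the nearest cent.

FOB: the seller bears costs until goods are on board at the origin port; the buyer bears freight, insurance and all costs thereafter.
Seller's account: goods 79141.40 + inland to port 230.03 + export clearance 156.72 + origin terminal 769.09 = 80297.24
Buyer's account: freight 8711.93 + insurance 229.40 + destination terminal 1111.45 + brokerage 133.32 + duty 2408.94 + delivery 1197.97 = 13793.01

Buyer's account: EUR 13793.01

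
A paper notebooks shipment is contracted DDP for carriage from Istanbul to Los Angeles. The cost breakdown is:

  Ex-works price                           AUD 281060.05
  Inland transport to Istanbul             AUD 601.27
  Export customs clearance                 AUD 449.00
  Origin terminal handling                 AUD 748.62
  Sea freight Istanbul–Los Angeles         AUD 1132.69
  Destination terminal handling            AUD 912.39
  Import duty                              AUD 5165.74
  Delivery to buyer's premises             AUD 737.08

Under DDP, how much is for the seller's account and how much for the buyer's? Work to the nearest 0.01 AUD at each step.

Seller: AUD 290806.84; buyer: AUD 0.00

DDP: the seller bears all costs including import duty.
Seller's account: goods 281060.05 + inland to port 601.27 + export clearance 449.00 + origin terminal 748.62 + freight 1132.69 + destination terminal 912.39 + duty 5165.74 + delivery 737.08 = 290806.84
Buyer's account: 0.00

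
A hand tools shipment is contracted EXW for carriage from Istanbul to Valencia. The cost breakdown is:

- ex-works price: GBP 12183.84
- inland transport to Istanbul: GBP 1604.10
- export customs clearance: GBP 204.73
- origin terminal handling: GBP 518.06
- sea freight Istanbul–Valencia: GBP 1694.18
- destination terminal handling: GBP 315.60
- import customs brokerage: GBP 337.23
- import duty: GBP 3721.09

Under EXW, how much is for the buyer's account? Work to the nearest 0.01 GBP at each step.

Buyer's account: GBP 8394.99

EXW: the seller makes goods available at their premises; the buyer bears all onward costs.
Seller's account: goods 12183.84 = 12183.84
Buyer's account: inland to port 1604.10 + export clearance 204.73 + origin terminal 518.06 + freight 1694.18 + destination terminal 315.60 + brokerage 337.23 + duty 3721.09 = 8394.99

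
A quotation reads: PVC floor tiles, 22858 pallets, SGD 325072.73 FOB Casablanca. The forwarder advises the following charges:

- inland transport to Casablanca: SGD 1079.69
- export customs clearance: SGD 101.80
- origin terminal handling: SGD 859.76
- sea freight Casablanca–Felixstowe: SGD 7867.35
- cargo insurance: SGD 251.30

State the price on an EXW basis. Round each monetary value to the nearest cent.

EXW price: SGD 323031.48

Not relevant to the conversion: insurance, freight — on the buyer under both terms; not part of either seller's price.
From FOB to EXW, the seller no longer bears: inland to port, export clearance, origin terminal.
EXW price = 325072.73 − 1079.69 − 101.80 − 859.76 = 323031.48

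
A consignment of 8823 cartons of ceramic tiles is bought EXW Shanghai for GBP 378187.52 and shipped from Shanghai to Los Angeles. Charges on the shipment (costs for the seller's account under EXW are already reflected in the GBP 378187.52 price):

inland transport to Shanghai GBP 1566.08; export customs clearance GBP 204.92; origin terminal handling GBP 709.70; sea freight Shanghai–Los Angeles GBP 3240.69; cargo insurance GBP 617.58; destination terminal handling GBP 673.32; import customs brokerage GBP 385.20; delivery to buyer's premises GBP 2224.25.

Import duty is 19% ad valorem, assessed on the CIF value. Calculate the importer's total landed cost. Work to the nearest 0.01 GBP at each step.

Total landed cost: GBP 460869.29

EXW: the seller makes goods available at their premises; the buyer bears all onward costs.
CIF value = EXW price + inland to port + export clearance + origin terminal + freight + insurance = 378187.52 + 1566.08 + 204.92 + 709.70 + 3240.69 + 617.58 = 384526.49
Import duty = 384526.49 × 19% = 73060.03
Buyer bears: inland to port 1566.08 + export clearance 204.92 + origin terminal 709.70 + freight 3240.69 + insurance 617.58 + destination terminal 673.32 + brokerage 385.20 + delivery 2224.25 + duty 73060.03 = 82681.77
Landed cost = invoice 378187.52 + 82681.77 = 460869.29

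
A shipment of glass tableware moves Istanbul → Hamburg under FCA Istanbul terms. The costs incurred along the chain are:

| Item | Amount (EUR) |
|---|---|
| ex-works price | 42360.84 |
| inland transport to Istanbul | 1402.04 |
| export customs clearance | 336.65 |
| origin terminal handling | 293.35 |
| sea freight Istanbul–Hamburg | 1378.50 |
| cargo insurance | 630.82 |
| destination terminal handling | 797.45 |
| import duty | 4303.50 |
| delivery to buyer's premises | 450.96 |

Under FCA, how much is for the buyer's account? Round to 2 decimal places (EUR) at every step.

FCA: the seller delivers export-cleared goods to the carrier; the buyer bears costs from that point.
Seller's account: goods 42360.84 + inland to port 1402.04 + export clearance 336.65 = 44099.53
Buyer's account: origin terminal 293.35 + freight 1378.50 + insurance 630.82 + destination terminal 797.45 + duty 4303.50 + delivery 450.96 = 7854.58

Buyer's account: EUR 7854.58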